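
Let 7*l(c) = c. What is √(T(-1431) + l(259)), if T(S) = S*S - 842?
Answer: 2*√511739 ≈ 1430.7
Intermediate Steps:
T(S) = -842 + S² (T(S) = S² - 842 = -842 + S²)
l(c) = c/7
√(T(-1431) + l(259)) = √((-842 + (-1431)²) + (⅐)*259) = √((-842 + 2047761) + 37) = √(2046919 + 37) = √2046956 = 2*√511739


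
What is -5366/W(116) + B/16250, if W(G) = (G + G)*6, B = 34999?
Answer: -9619723/5655000 ≈ -1.7011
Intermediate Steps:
W(G) = 12*G (W(G) = (2*G)*6 = 12*G)
-5366/W(116) + B/16250 = -5366/(12*116) + 34999/16250 = -5366/1392 + 34999*(1/16250) = -5366*1/1392 + 34999/16250 = -2683/696 + 34999/16250 = -9619723/5655000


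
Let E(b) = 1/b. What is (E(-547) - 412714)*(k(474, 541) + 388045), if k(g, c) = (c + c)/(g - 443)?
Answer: -2715935029694643/16957 ≈ -1.6017e+11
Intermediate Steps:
k(g, c) = 2*c/(-443 + g) (k(g, c) = (2*c)/(-443 + g) = 2*c/(-443 + g))
(E(-547) - 412714)*(k(474, 541) + 388045) = (1/(-547) - 412714)*(2*541/(-443 + 474) + 388045) = (-1/547 - 412714)*(2*541/31 + 388045) = -225754559*(2*541*(1/31) + 388045)/547 = -225754559*(1082/31 + 388045)/547 = -225754559/547*12030477/31 = -2715935029694643/16957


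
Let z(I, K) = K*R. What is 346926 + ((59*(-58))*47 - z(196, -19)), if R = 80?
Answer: 187612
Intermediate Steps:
z(I, K) = 80*K (z(I, K) = K*80 = 80*K)
346926 + ((59*(-58))*47 - z(196, -19)) = 346926 + ((59*(-58))*47 - 80*(-19)) = 346926 + (-3422*47 - 1*(-1520)) = 346926 + (-160834 + 1520) = 346926 - 159314 = 187612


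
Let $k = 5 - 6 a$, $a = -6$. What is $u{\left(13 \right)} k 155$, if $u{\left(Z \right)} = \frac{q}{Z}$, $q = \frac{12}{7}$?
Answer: $\frac{76260}{91} \approx 838.02$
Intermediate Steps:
$q = \frac{12}{7}$ ($q = 12 \cdot \frac{1}{7} = \frac{12}{7} \approx 1.7143$)
$k = 41$ ($k = 5 - -36 = 5 + 36 = 41$)
$u{\left(Z \right)} = \frac{12}{7 Z}$
$u{\left(13 \right)} k 155 = \frac{12}{7 \cdot 13} \cdot 41 \cdot 155 = \frac{12}{7} \cdot \frac{1}{13} \cdot 41 \cdot 155 = \frac{12}{91} \cdot 41 \cdot 155 = \frac{492}{91} \cdot 155 = \frac{76260}{91}$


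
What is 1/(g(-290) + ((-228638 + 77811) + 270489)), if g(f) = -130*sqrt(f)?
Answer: 59831/7161947622 + 65*I*sqrt(290)/7161947622 ≈ 8.354e-6 + 1.5455e-7*I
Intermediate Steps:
1/(g(-290) + ((-228638 + 77811) + 270489)) = 1/(-130*I*sqrt(290) + ((-228638 + 77811) + 270489)) = 1/(-130*I*sqrt(290) + (-150827 + 270489)) = 1/(-130*I*sqrt(290) + 119662) = 1/(119662 - 130*I*sqrt(290))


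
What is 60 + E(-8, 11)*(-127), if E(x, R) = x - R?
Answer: 2473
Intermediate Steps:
60 + E(-8, 11)*(-127) = 60 + (-8 - 1*11)*(-127) = 60 + (-8 - 11)*(-127) = 60 - 19*(-127) = 60 + 2413 = 2473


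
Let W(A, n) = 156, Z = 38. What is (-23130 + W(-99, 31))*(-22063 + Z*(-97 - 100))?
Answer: 678858726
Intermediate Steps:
(-23130 + W(-99, 31))*(-22063 + Z*(-97 - 100)) = (-23130 + 156)*(-22063 + 38*(-97 - 100)) = -22974*(-22063 + 38*(-197)) = -22974*(-22063 - 7486) = -22974*(-29549) = 678858726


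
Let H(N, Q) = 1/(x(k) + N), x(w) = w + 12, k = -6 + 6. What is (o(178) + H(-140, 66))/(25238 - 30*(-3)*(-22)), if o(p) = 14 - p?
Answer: -20993/2977024 ≈ -0.0070517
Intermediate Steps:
k = 0
x(w) = 12 + w
H(N, Q) = 1/(12 + N) (H(N, Q) = 1/((12 + 0) + N) = 1/(12 + N))
(o(178) + H(-140, 66))/(25238 - 30*(-3)*(-22)) = ((14 - 1*178) + 1/(12 - 140))/(25238 - 30*(-3)*(-22)) = ((14 - 178) + 1/(-128))/(25238 + 90*(-22)) = (-164 - 1/128)/(25238 - 1980) = -20993/128/23258 = -20993/128*1/23258 = -20993/2977024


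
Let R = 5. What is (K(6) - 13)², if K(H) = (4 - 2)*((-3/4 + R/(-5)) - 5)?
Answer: 2809/4 ≈ 702.25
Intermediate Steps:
K(H) = -27/2 (K(H) = (4 - 2)*((-3/4 + 5/(-5)) - 5) = 2*((-3*¼ + 5*(-⅕)) - 5) = 2*((-¾ - 1) - 5) = 2*(-7/4 - 5) = 2*(-27/4) = -27/2)
(K(6) - 13)² = (-27/2 - 13)² = (-53/2)² = 2809/4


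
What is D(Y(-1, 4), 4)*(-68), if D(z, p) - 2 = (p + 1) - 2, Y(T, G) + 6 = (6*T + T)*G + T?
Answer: -340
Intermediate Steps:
Y(T, G) = -6 + T + 7*G*T (Y(T, G) = -6 + ((6*T + T)*G + T) = -6 + ((7*T)*G + T) = -6 + (7*G*T + T) = -6 + (T + 7*G*T) = -6 + T + 7*G*T)
D(z, p) = 1 + p (D(z, p) = 2 + ((p + 1) - 2) = 2 + ((1 + p) - 2) = 2 + (-1 + p) = 1 + p)
D(Y(-1, 4), 4)*(-68) = (1 + 4)*(-68) = 5*(-68) = -340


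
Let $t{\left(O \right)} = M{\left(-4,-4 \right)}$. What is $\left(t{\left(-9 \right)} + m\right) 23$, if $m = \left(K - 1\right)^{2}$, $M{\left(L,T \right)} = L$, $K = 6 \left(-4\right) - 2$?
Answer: $16675$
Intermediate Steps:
$K = -26$ ($K = -24 - 2 = -26$)
$t{\left(O \right)} = -4$
$m = 729$ ($m = \left(-26 - 1\right)^{2} = \left(-27\right)^{2} = 729$)
$\left(t{\left(-9 \right)} + m\right) 23 = \left(-4 + 729\right) 23 = 725 \cdot 23 = 16675$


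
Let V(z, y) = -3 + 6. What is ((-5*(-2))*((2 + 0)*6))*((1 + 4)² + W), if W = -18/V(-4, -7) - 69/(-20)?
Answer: 2694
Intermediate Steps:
V(z, y) = 3
W = -51/20 (W = -18/3 - 69/(-20) = -18*⅓ - 69*(-1/20) = -6 + 69/20 = -51/20 ≈ -2.5500)
((-5*(-2))*((2 + 0)*6))*((1 + 4)² + W) = ((-5*(-2))*((2 + 0)*6))*((1 + 4)² - 51/20) = (10*(2*6))*(5² - 51/20) = (10*12)*(25 - 51/20) = 120*(449/20) = 2694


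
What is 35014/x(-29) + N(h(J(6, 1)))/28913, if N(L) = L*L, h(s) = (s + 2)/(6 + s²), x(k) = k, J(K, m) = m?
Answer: -1710538933/1416737 ≈ -1207.4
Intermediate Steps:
h(s) = (2 + s)/(6 + s²)
N(L) = L²
35014/x(-29) + N(h(J(6, 1)))/28913 = 35014/(-29) + ((2 + 1)/(6 + 1²))²/28913 = 35014*(-1/29) + (3/(6 + 1))²*(1/28913) = -35014/29 + (3/7)²*(1/28913) = -35014/29 + (9/49)*(1/28913) = -35014/29 + 9/1416737 = -1710538933/1416737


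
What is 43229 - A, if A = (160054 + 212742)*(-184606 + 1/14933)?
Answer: 1027695355454669/14933 ≈ 6.8820e+10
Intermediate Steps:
A = -1027694709916012/14933 (A = 372796*(-184606 + 1/14933) = 372796*(-2756721397/14933) = -1027694709916012/14933 ≈ -6.8820e+10)
43229 - A = 43229 - 1*(-1027694709916012/14933) = 43229 + 1027694709916012/14933 = 1027695355454669/14933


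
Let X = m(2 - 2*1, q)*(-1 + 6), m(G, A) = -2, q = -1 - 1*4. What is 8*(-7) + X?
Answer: -66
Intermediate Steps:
q = -5 (q = -1 - 4 = -5)
X = -10 (X = -2*(-1 + 6) = -2*5 = -10)
8*(-7) + X = 8*(-7) - 10 = -56 - 10 = -66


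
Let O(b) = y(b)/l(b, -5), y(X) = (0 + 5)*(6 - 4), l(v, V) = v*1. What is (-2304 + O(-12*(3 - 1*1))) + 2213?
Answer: -1097/12 ≈ -91.417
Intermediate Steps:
l(v, V) = v
y(X) = 10 (y(X) = 5*2 = 10)
O(b) = 10/b
(-2304 + O(-12*(3 - 1*1))) + 2213 = (-2304 + 10/((-12*(3 - 1*1)))) + 2213 = (-2304 + 10/((-12*(3 - 1)))) + 2213 = (-2304 + 10/((-12*2))) + 2213 = (-2304 + 10/(-24)) + 2213 = (-2304 + 10*(-1/24)) + 2213 = (-2304 - 5/12) + 2213 = -27653/12 + 2213 = -1097/12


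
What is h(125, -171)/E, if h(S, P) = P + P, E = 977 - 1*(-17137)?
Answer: -57/3019 ≈ -0.018880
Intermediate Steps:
E = 18114 (E = 977 + 17137 = 18114)
h(S, P) = 2*P
h(125, -171)/E = (2*(-171))/18114 = -342*1/18114 = -57/3019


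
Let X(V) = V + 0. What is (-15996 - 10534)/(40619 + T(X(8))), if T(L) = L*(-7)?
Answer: -26530/40563 ≈ -0.65404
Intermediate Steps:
X(V) = V
T(L) = -7*L
(-15996 - 10534)/(40619 + T(X(8))) = (-15996 - 10534)/(40619 - 7*8) = -26530/(40619 - 56) = -26530/40563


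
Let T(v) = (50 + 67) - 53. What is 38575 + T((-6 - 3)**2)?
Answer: 38639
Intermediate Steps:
T(v) = 64 (T(v) = 117 - 53 = 64)
38575 + T((-6 - 3)**2) = 38575 + 64 = 38639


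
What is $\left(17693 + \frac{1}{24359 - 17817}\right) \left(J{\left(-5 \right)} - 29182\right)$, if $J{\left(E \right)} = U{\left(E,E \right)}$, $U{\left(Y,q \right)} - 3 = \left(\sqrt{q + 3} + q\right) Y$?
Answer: $- \frac{1687252867239}{3271} - \frac{578738035 i \sqrt{2}}{6542} \approx -5.1582 \cdot 10^{8} - 1.2511 \cdot 10^{5} i$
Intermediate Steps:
$U{\left(Y,q \right)} = 3 + Y \left(q + \sqrt{3 + q}\right)$ ($U{\left(Y,q \right)} = 3 + \left(\sqrt{q + 3} + q\right) Y = 3 + \left(\sqrt{3 + q} + q\right) Y = 3 + \left(q + \sqrt{3 + q}\right) Y = 3 + Y \left(q + \sqrt{3 + q}\right)$)
$J{\left(E \right)} = 3 + E^{2} + E \sqrt{3 + E}$ ($J{\left(E \right)} = 3 + E E + E \sqrt{3 + E} = 3 + E^{2} + E \sqrt{3 + E}$)
$\left(17693 + \frac{1}{24359 - 17817}\right) \left(J{\left(-5 \right)} - 29182\right) = \left(17693 + \frac{1}{24359 - 17817}\right) \left(\left(3 + \left(-5\right)^{2} - 5 \sqrt{3 - 5}\right) - 29182\right) = \left(17693 + \frac{1}{6542}\right) \left(\left(3 + 25 - 5 \sqrt{-2}\right) - 29182\right) = \left(17693 + \frac{1}{6542}\right) \left(\left(3 + 25 - 5 i \sqrt{2}\right) - 29182\right) = \frac{115747607 \left(\left(3 + 25 - 5 i \sqrt{2}\right) - 29182\right)}{6542} = \frac{115747607 \left(\left(28 - 5 i \sqrt{2}\right) - 29182\right)}{6542} = \frac{115747607 \left(-29154 - 5 i \sqrt{2}\right)}{6542} = - \frac{1687252867239}{3271} - \frac{578738035 i \sqrt{2}}{6542}$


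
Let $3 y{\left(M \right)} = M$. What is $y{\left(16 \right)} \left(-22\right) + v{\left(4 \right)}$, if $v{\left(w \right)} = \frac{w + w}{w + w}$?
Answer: $- \frac{349}{3} \approx -116.33$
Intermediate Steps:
$v{\left(w \right)} = 1$ ($v{\left(w \right)} = \frac{2 w}{2 w} = 2 w \frac{1}{2 w} = 1$)
$y{\left(M \right)} = \frac{M}{3}$
$y{\left(16 \right)} \left(-22\right) + v{\left(4 \right)} = \frac{1}{3} \cdot 16 \left(-22\right) + 1 = \frac{16}{3} \left(-22\right) + 1 = - \frac{352}{3} + 1 = - \frac{349}{3}$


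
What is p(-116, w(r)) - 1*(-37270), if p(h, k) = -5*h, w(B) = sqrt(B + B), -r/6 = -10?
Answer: 37850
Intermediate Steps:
r = 60 (r = -6*(-10) = 60)
w(B) = sqrt(2)*sqrt(B) (w(B) = sqrt(2*B) = sqrt(2)*sqrt(B))
p(-116, w(r)) - 1*(-37270) = -5*(-116) - 1*(-37270) = 580 + 37270 = 37850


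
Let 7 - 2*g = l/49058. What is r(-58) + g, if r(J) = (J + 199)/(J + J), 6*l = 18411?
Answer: 674863/299512 ≈ 2.2532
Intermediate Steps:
l = 6137/2 (l = (⅙)*18411 = 6137/2 ≈ 3068.5)
r(J) = (199 + J)/(2*J) (r(J) = (199 + J)/((2*J)) = (199 + J)*(1/(2*J)) = (199 + J)/(2*J))
g = 35825/10328 (g = 7/2 - 6137/(4*49058) = 7/2 - ½*323/5164 = 7/2 - 323/10328 = 35825/10328 ≈ 3.4687)
r(-58) + g = (½)*(199 - 58)/(-58) + 35825/10328 = (½)*(-1/58)*141 + 35825/10328 = -141/116 + 35825/10328 = 674863/299512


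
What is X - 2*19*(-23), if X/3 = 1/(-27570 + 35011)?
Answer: 6503437/7441 ≈ 874.00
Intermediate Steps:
X = 3/7441 (X = 3/(-27570 + 35011) = 3/7441 ≈ 0.00040317)
X - 2*19*(-23) = 3/7441 - 2*19*(-23) = 3/7441 - 38*(-23) = 3/7441 + 874 = 6503437/7441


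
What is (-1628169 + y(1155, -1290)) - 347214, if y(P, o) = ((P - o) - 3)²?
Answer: 3987981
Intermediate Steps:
y(P, o) = (-3 + P - o)²
(-1628169 + y(1155, -1290)) - 347214 = (-1628169 + (3 - 1290 - 1*1155)²) - 347214 = (-1628169 + (3 - 1290 - 1155)²) - 347214 = (-1628169 + (-2442)²) - 347214 = (-1628169 + 5963364) - 347214 = 4335195 - 347214 = 3987981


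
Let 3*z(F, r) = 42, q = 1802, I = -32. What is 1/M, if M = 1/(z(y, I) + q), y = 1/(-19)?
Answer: 1816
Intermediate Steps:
y = -1/19 ≈ -0.052632
z(F, r) = 14 (z(F, r) = (⅓)*42 = 14)
M = 1/1816 (M = 1/(14 + 1802) = 1/1816 ≈ 0.00055066)
1/M = 1/(1/1816) = 1816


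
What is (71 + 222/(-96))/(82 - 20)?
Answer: 1099/992 ≈ 1.1079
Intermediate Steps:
(71 + 222/(-96))/(82 - 20) = (71 + 222*(-1/96))/62 = (71 - 37/16)*(1/62) = (1099/16)*(1/62) = 1099/992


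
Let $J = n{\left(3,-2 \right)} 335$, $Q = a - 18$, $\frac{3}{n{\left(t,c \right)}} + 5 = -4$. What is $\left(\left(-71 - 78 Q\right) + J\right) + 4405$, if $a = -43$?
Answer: $\frac{26941}{3} \approx 8980.3$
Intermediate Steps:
$n{\left(t,c \right)} = - \frac{1}{3}$ ($n{\left(t,c \right)} = \frac{3}{-5 - 4} = \frac{3}{-9} = 3 \left(- \frac{1}{9}\right) = - \frac{1}{3}$)
$Q = -61$ ($Q = -43 - 18 = -61$)
$J = - \frac{335}{3}$ ($J = \left(- \frac{1}{3}\right) 335 = - \frac{335}{3} \approx -111.67$)
$\left(\left(-71 - 78 Q\right) + J\right) + 4405 = \left(\left(-71 - -4758\right) - \frac{335}{3}\right) + 4405 = \left(\left(-71 + 4758\right) - \frac{335}{3}\right) + 4405 = \left(4687 - \frac{335}{3}\right) + 4405 = \frac{13726}{3} + 4405 = \frac{26941}{3}$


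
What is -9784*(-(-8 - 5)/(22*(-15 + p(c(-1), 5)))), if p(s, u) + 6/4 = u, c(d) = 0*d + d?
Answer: 127192/253 ≈ 502.74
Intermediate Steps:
c(d) = d (c(d) = 0 + d = d)
p(s, u) = -3/2 + u
-9784*(-(-8 - 5)/(22*(-15 + p(c(-1), 5)))) = -9784*(-(-8 - 5)/(22*(-15 + (-3/2 + 5)))) = -9784*13/(22*(-15 + 7/2)) = -9784/((-23/2*(-1/13)*11)*(-2)) = -9784/(((23/26)*11)*(-2)) = -9784/((253/26)*(-2)) = -9784/(-253/13) = -9784*(-13/253) = 127192/253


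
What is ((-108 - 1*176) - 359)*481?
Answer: -309283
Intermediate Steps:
((-108 - 1*176) - 359)*481 = ((-108 - 176) - 359)*481 = (-284 - 359)*481 = -643*481 = -309283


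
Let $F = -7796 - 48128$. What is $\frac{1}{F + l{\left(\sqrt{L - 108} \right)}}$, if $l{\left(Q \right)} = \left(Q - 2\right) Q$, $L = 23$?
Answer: $\frac{i}{- 56009 i + 2 \sqrt{85}} \approx -1.7854 \cdot 10^{-5} + 5.8779 \cdot 10^{-9} i$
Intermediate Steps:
$l{\left(Q \right)} = Q \left(-2 + Q\right)$ ($l{\left(Q \right)} = \left(-2 + Q\right) Q = Q \left(-2 + Q\right)$)
$F = -55924$
$\frac{1}{F + l{\left(\sqrt{L - 108} \right)}} = \frac{1}{-55924 + \sqrt{23 - 108} \left(-2 + \sqrt{23 - 108}\right)} = \frac{1}{-55924 + \sqrt{-85} \left(-2 + \sqrt{-85}\right)} = \frac{1}{-55924 + i \sqrt{85} \left(-2 + i \sqrt{85}\right)}$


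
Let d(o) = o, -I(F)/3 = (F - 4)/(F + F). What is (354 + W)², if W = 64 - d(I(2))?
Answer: 693889/4 ≈ 1.7347e+5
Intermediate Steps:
I(F) = -3*(-4 + F)/(2*F) (I(F) = -3*(F - 4)/(F + F) = -3*(-4 + F)/(2*F))
W = 125/2 (W = 64 - (-3/2 + 6/2) = 64 - (-3/2 + 6*(½)) = 64 - (-3/2 + 3) = 64 - 1*3/2 = 64 - 3/2 = 125/2 ≈ 62.500)
(354 + W)² = (354 + 125/2)² = (833/2)² = 693889/4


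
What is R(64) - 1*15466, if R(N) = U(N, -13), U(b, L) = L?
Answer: -15479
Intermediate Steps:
R(N) = -13
R(64) - 1*15466 = -13 - 1*15466 = -13 - 15466 = -15479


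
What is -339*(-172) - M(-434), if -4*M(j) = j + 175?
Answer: 232973/4 ≈ 58243.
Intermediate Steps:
M(j) = -175/4 - j/4 (M(j) = -(j + 175)/4 = -(175 + j)/4 = -175/4 - j/4)
-339*(-172) - M(-434) = -339*(-172) - (-175/4 - ¼*(-434)) = 58308 - (-175/4 + 217/2) = 58308 - 1*259/4 = 58308 - 259/4 = 232973/4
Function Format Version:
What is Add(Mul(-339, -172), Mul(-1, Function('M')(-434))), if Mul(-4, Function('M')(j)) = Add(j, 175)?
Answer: Rational(232973, 4) ≈ 58243.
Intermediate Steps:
Function('M')(j) = Add(Rational(-175, 4), Mul(Rational(-1, 4), j)) (Function('M')(j) = Mul(Rational(-1, 4), Add(j, 175)) = Mul(Rational(-1, 4), Add(175, j)) = Add(Rational(-175, 4), Mul(Rational(-1, 4), j)))
Add(Mul(-339, -172), Mul(-1, Function('M')(-434))) = Add(Mul(-339, -172), Mul(-1, Add(Rational(-175, 4), Mul(Rational(-1, 4), -434)))) = Add(58308, Mul(-1, Add(Rational(-175, 4), Rational(217, 2)))) = Add(58308, Mul(-1, Rational(259, 4))) = Add(58308, Rational(-259, 4)) = Rational(232973, 4)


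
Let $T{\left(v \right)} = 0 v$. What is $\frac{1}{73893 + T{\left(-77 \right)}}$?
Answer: $\frac{1}{73893} \approx 1.3533 \cdot 10^{-5}$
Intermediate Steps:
$T{\left(v \right)} = 0$
$\frac{1}{73893 + T{\left(-77 \right)}} = \frac{1}{73893 + 0} = \frac{1}{73893}$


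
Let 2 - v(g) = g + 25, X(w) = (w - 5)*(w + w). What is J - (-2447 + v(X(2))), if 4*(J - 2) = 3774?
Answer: 6807/2 ≈ 3403.5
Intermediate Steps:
X(w) = 2*w*(-5 + w) (X(w) = (-5 + w)*(2*w) = 2*w*(-5 + w))
J = 1891/2 (J = 2 + (¼)*3774 = 2 + 1887/2 = 1891/2 ≈ 945.50)
v(g) = -23 - g (v(g) = 2 - (g + 25) = 2 - (25 + g) = 2 + (-25 - g) = -23 - g)
J - (-2447 + v(X(2))) = 1891/2 - (-2447 + (-23 - 2*2*(-5 + 2))) = 1891/2 - (-2447 + (-23 - 2*2*(-3))) = 1891/2 - (-2447 + (-23 - 1*(-12))) = 1891/2 - (-2447 + (-23 + 12)) = 1891/2 - (-2447 - 11) = 1891/2 - 1*(-2458) = 1891/2 + 2458 = 6807/2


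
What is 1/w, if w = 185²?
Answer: 1/34225 ≈ 2.9218e-5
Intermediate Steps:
w = 34225
1/w = 1/34225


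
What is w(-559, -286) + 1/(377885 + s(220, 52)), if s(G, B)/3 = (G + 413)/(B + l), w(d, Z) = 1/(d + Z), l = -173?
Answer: -45619941/38635247170 ≈ -0.0011808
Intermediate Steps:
w(d, Z) = 1/(Z + d)
s(G, B) = 3*(413 + G)/(-173 + B) (s(G, B) = 3*((G + 413)/(B - 173)) = 3*((413 + G)/(-173 + B)) = 3*(413 + G)/(-173 + B))
w(-559, -286) + 1/(377885 + s(220, 52)) = 1/(-286 - 559) + 1/(377885 + 3*(413 + 220)/(-173 + 52)) = 1/(-845) + 1/(377885 + 3*633/(-121)) = -1/845 + 1/(377885 + 3*(-1/121)*633) = -1/845 + 1/(377885 - 1899/121) = -1/845 + 1/(45722186/121) = -1/845 + 121/45722186 = -45619941/38635247170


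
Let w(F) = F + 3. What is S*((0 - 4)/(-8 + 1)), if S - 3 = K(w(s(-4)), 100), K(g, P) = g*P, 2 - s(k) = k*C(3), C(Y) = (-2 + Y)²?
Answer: 516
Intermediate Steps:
s(k) = 2 - k (s(k) = 2 - k*(-2 + 3)² = 2 - k*1² = 2 - k)
w(F) = 3 + F
K(g, P) = P*g
S = 903 (S = 3 + 100*(3 + (2 - 1*(-4))) = 3 + 100*(3 + (2 + 4)) = 3 + 100*(3 + 6) = 3 + 100*9 = 3 + 900 = 903)
S*((0 - 4)/(-8 + 1)) = 903*((0 - 4)/(-8 + 1)) = 903*(-4/(-7)) = 903*(-4*(-⅐)) = 903*(4/7) = 516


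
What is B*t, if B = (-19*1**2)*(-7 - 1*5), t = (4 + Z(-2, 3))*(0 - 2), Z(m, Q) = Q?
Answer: -3192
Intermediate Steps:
t = -14 (t = (4 + 3)*(0 - 2) = 7*(-2) = -14)
B = 228 (B = (-19*1)*(-7 - 5) = -19*(-12) = 228)
B*t = 228*(-14) = -3192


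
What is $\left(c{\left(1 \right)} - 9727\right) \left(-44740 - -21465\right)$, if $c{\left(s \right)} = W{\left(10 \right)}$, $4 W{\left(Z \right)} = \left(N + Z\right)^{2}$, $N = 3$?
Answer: $\frac{901650225}{4} \approx 2.2541 \cdot 10^{8}$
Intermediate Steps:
$W{\left(Z \right)} = \frac{\left(3 + Z\right)^{2}}{4}$
$c{\left(s \right)} = \frac{169}{4}$ ($c{\left(s \right)} = \frac{\left(3 + 10\right)^{2}}{4} = \frac{13^{2}}{4} = \frac{1}{4} \cdot 169 = \frac{169}{4}$)
$\left(c{\left(1 \right)} - 9727\right) \left(-44740 - -21465\right) = \left(\frac{169}{4} - 9727\right) \left(-44740 - -21465\right) = - \frac{38739 \left(-44740 + 21465\right)}{4} = \left(- \frac{38739}{4}\right) \left(-23275\right) = \frac{901650225}{4}$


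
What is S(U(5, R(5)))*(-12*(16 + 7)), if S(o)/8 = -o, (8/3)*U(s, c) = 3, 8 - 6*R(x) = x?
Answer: 2484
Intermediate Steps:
R(x) = 4/3 - x/6
U(s, c) = 9/8 (U(s, c) = (3/8)*3 = 9/8)
S(o) = -8*o (S(o) = 8*(-o) = -8*o)
S(U(5, R(5)))*(-12*(16 + 7)) = (-8*9/8)*(-12*(16 + 7)) = -(-108)*23 = -9*(-276) = 2484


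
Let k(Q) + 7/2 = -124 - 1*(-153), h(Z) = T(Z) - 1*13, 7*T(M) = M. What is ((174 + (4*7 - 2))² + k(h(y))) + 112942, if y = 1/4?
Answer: 305935/2 ≈ 1.5297e+5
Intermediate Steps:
T(M) = M/7
y = ¼ ≈ 0.25000
h(Z) = -13 + Z/7 (h(Z) = Z/7 - 1*13 = Z/7 - 13 = -13 + Z/7)
k(Q) = 51/2 (k(Q) = -7/2 + (-124 - 1*(-153)) = -7/2 + (-124 + 153) = -7/2 + 29 = 51/2)
((174 + (4*7 - 2))² + k(h(y))) + 112942 = ((174 + (4*7 - 2))² + 51/2) + 112942 = ((174 + (28 - 2))² + 51/2) + 112942 = ((174 + 26)² + 51/2) + 112942 = (200² + 51/2) + 112942 = (40000 + 51/2) + 112942 = 80051/2 + 112942 = 305935/2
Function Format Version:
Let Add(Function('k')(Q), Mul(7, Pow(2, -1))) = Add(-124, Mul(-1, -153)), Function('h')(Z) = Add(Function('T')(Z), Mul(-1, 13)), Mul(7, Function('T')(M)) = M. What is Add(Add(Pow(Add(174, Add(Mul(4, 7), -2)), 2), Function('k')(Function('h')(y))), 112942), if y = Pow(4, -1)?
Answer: Rational(305935, 2) ≈ 1.5297e+5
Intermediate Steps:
Function('T')(M) = Mul(Rational(1, 7), M)
y = Rational(1, 4) ≈ 0.25000
Function('h')(Z) = Add(-13, Mul(Rational(1, 7), Z)) (Function('h')(Z) = Add(Mul(Rational(1, 7), Z), Mul(-1, 13)) = Add(Mul(Rational(1, 7), Z), -13) = Add(-13, Mul(Rational(1, 7), Z)))
Function('k')(Q) = Rational(51, 2) (Function('k')(Q) = Add(Rational(-7, 2), Add(-124, Mul(-1, -153))) = Add(Rational(-7, 2), Add(-124, 153)) = Add(Rational(-7, 2), 29) = Rational(51, 2))
Add(Add(Pow(Add(174, Add(Mul(4, 7), -2)), 2), Function('k')(Function('h')(y))), 112942) = Add(Add(Pow(Add(174, Add(Mul(4, 7), -2)), 2), Rational(51, 2)), 112942) = Add(Add(Pow(Add(174, Add(28, -2)), 2), Rational(51, 2)), 112942) = Add(Add(Pow(Add(174, 26), 2), Rational(51, 2)), 112942) = Add(Add(Pow(200, 2), Rational(51, 2)), 112942) = Add(Add(40000, Rational(51, 2)), 112942) = Add(Rational(80051, 2), 112942) = Rational(305935, 2)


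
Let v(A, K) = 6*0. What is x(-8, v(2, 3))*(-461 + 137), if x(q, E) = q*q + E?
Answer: -20736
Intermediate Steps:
v(A, K) = 0
x(q, E) = E + q² (x(q, E) = q² + E = E + q²)
x(-8, v(2, 3))*(-461 + 137) = (0 + (-8)²)*(-461 + 137) = (0 + 64)*(-324) = 64*(-324) = -20736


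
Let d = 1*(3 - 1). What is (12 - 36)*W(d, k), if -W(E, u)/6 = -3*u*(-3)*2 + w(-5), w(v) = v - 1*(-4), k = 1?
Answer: 2448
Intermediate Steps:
w(v) = 4 + v (w(v) = v + 4 = 4 + v)
d = 2 (d = 1*2 = 2)
W(E, u) = 6 - 108*u (W(E, u) = -6*(-3*u*(-3)*2 + (4 - 5)) = -6*(-3*(-3*u)*2 - 1) = -6*(-(-18)*u - 1) = -6*(18*u - 1) = -6*(-1 + 18*u) = 6 - 108*u)
(12 - 36)*W(d, k) = (12 - 36)*(6 - 108*1) = -24*(6 - 108) = -24*(-102) = 2448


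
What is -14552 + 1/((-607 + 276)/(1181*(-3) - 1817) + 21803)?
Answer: -1700610903512/116864411 ≈ -14552.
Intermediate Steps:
-14552 + 1/((-607 + 276)/(1181*(-3) - 1817) + 21803) = -14552 + 1/(-331/(-3543 - 1817) + 21803) = -14552 + 1/(-331/(-5360) + 21803) = -14552 + 1/(-331*(-1/5360) + 21803) = -14552 + 1/(331/5360 + 21803) = -14552 + 1/(116864411/5360) = -14552 + 5360/116864411 = -1700610903512/116864411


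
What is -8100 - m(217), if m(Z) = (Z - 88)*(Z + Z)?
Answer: -64086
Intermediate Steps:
m(Z) = 2*Z*(-88 + Z) (m(Z) = (-88 + Z)*(2*Z) = 2*Z*(-88 + Z))
-8100 - m(217) = -8100 - 2*217*(-88 + 217) = -8100 - 2*217*129 = -8100 - 1*55986 = -8100 - 55986 = -64086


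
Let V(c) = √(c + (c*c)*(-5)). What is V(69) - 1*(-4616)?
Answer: 4616 + 2*I*√5934 ≈ 4616.0 + 154.06*I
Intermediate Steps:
V(c) = √(c - 5*c²) (V(c) = √(c + c²*(-5)) = √(c - 5*c²))
V(69) - 1*(-4616) = √(69*(1 - 5*69)) - 1*(-4616) = √(69*(1 - 345)) + 4616 = √(69*(-344)) + 4616 = √(-23736) + 4616 = 2*I*√5934 + 4616 = 4616 + 2*I*√5934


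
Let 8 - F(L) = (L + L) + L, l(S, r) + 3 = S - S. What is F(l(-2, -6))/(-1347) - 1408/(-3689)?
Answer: 1833863/4969083 ≈ 0.36905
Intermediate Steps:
l(S, r) = -3 (l(S, r) = -3 + (S - S) = -3 + 0 = -3)
F(L) = 8 - 3*L (F(L) = 8 - ((L + L) + L) = 8 - (2*L + L) = 8 - 3*L)
F(l(-2, -6))/(-1347) - 1408/(-3689) = (8 - 3*(-3))/(-1347) - 1408/(-3689) = (8 + 9)*(-1/1347) - 1408*(-1/3689) = 17*(-1/1347) + 1408/3689 = -17/1347 + 1408/3689 = 1833863/4969083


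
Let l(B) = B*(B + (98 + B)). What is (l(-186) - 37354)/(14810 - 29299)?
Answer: -13610/14489 ≈ -0.93933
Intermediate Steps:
l(B) = B*(98 + 2*B)
(l(-186) - 37354)/(14810 - 29299) = (2*(-186)*(49 - 186) - 37354)/(14810 - 29299) = (2*(-186)*(-137) - 37354)/(-14489) = (50964 - 37354)*(-1/14489) = 13610*(-1/14489) = -13610/14489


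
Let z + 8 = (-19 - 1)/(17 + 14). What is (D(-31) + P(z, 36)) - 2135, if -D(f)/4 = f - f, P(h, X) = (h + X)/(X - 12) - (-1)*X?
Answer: -195101/93 ≈ -2097.9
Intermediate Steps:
z = -268/31 (z = -8 + (-19 - 1)/(17 + 14) = -8 - 20/31 = -268/31 ≈ -8.6452)
P(h, X) = X + (X + h)/(-12 + X) (P(h, X) = (X + h)/(-12 + X) + X = X + (X + h)/(-12 + X))
D(f) = 0 (D(f) = -4*(f - f) = -4*0 = 0)
(D(-31) + P(z, 36)) - 2135 = (0 + (-268/31 + 36² - 11*36)/(-12 + 36)) - 2135 = (0 + (-268/31 + 1296 - 396)/24) - 2135 = (0 + (1/24)*(27632/31)) - 2135 = (0 + 3454/93) - 2135 = 3454/93 - 2135 = -195101/93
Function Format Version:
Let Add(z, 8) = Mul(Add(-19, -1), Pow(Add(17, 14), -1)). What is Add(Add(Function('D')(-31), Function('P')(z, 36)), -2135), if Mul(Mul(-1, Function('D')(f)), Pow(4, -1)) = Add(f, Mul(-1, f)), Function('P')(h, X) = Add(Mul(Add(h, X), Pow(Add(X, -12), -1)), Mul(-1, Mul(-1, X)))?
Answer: Rational(-195101, 93) ≈ -2097.9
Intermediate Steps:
z = Rational(-268, 31) (z = Add(-8, Mul(Add(-19, -1), Pow(Add(17, 14), -1))) = Add(-8, Mul(-20, Pow(31, -1))) = Add(-8, Mul(-20, Rational(1, 31))) = Add(-8, Rational(-20, 31)) = Rational(-268, 31) ≈ -8.6452)
Function('P')(h, X) = Add(X, Mul(Pow(Add(-12, X), -1), Add(X, h))) (Function('P')(h, X) = Add(Mul(Add(X, h), Pow(Add(-12, X), -1)), X) = Add(Mul(Pow(Add(-12, X), -1), Add(X, h)), X) = Add(X, Mul(Pow(Add(-12, X), -1), Add(X, h))))
Function('D')(f) = 0 (Function('D')(f) = Mul(-4, Add(f, Mul(-1, f))) = Mul(-4, 0) = 0)
Add(Add(Function('D')(-31), Function('P')(z, 36)), -2135) = Add(Add(0, Mul(Pow(Add(-12, 36), -1), Add(Rational(-268, 31), Pow(36, 2), Mul(-11, 36)))), -2135) = Add(Add(0, Mul(Pow(24, -1), Add(Rational(-268, 31), 1296, -396))), -2135) = Add(Add(0, Mul(Rational(1, 24), Rational(27632, 31))), -2135) = Add(Add(0, Rational(3454, 93)), -2135) = Add(Rational(3454, 93), -2135) = Rational(-195101, 93)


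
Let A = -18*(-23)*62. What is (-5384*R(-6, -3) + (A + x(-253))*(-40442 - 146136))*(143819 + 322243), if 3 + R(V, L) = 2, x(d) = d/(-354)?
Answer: -131692115460922178/59 ≈ -2.2321e+15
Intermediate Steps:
x(d) = -d/354 (x(d) = d*(-1/354) = -d/354)
A = 25668 (A = 414*62 = 25668)
R(V, L) = -1 (R(V, L) = -3 + 2 = -1)
(-5384*R(-6, -3) + (A + x(-253))*(-40442 - 146136))*(143819 + 322243) = (-5384*(-1) + (25668 - 1/354*(-253))*(-40442 - 146136))*(143819 + 322243) = (5384 + (25668 + 253/354)*(-186578))*466062 = (5384 + (9086725/354)*(-186578))*466062 = (5384 - 847691488525/177)*466062 = -847690535557/177*466062 = -131692115460922178/59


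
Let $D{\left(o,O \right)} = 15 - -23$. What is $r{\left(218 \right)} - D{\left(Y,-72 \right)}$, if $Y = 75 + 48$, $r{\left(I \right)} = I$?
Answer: $180$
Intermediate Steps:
$Y = 123$
$D{\left(o,O \right)} = 38$ ($D{\left(o,O \right)} = 15 + 23 = 38$)
$r{\left(218 \right)} - D{\left(Y,-72 \right)} = 218 - 38 = 180$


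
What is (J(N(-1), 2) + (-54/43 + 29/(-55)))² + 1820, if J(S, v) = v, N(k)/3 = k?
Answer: 10179932669/5593225 ≈ 1820.0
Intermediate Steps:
N(k) = 3*k
(J(N(-1), 2) + (-54/43 + 29/(-55)))² + 1820 = (2 + (-54/43 + 29/(-55)))² + 1820 = (2 + (-54*1/43 + 29*(-1/55)))² + 1820 = (2 + (-54/43 - 29/55))² + 1820 = (2 - 4217/2365)² + 1820 = (513/2365)² + 1820 = 263169/5593225 + 1820 = 10179932669/5593225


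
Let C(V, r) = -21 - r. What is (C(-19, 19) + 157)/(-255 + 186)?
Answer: -39/23 ≈ -1.6957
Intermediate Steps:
(C(-19, 19) + 157)/(-255 + 186) = ((-21 - 1*19) + 157)/(-255 + 186) = ((-21 - 19) + 157)/(-69) = (-40 + 157)*(-1/69) = 117*(-1/69) = -39/23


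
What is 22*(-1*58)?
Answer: -1276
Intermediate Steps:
22*(-1*58) = 22*(-58) = -1276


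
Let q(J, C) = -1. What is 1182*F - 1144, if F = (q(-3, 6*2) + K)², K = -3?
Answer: 17768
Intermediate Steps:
F = 16 (F = (-1 - 3)² = (-4)² = 16)
1182*F - 1144 = 1182*16 - 1144 = 18912 - 1144 = 17768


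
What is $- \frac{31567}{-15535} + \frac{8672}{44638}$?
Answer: $\frac{771903633}{346725665} \approx 2.2263$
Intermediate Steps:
$- \frac{31567}{-15535} + \frac{8672}{44638} = \left(-31567\right) \left(- \frac{1}{15535}\right) + 8672 \cdot \frac{1}{44638} = \frac{31567}{15535} + \frac{4336}{22319} = \frac{771903633}{346725665}$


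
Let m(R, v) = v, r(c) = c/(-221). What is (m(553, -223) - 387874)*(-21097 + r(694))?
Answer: 1809747151707/221 ≈ 8.1889e+9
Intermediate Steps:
r(c) = -c/221 (r(c) = c*(-1/221) = -c/221)
(m(553, -223) - 387874)*(-21097 + r(694)) = (-223 - 387874)*(-21097 - 1/221*694) = -388097*(-21097 - 694/221) = -388097*(-4663131/221) = 1809747151707/221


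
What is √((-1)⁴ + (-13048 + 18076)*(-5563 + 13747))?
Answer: √41149153 ≈ 6414.8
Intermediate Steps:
√((-1)⁴ + (-13048 + 18076)*(-5563 + 13747)) = √(1 + 5028*8184) = √(1 + 41149152) = √41149153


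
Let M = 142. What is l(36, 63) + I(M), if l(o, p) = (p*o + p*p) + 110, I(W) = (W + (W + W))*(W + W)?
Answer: 127331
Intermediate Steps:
I(W) = 6*W² (I(W) = (W + 2*W)*(2*W) = (3*W)*(2*W) = 6*W²)
l(o, p) = 110 + p² + o*p (l(o, p) = (o*p + p²) + 110 = (p² + o*p) + 110 = 110 + p² + o*p)
l(36, 63) + I(M) = (110 + 63² + 36*63) + 6*142² = (110 + 3969 + 2268) + 6*20164 = 6347 + 120984 = 127331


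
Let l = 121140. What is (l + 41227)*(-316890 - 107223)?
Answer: -68861955471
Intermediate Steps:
(l + 41227)*(-316890 - 107223) = (121140 + 41227)*(-316890 - 107223) = 162367*(-424113) = -68861955471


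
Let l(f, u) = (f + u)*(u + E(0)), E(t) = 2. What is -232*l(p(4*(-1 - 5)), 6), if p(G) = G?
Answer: 33408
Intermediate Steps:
l(f, u) = (2 + u)*(f + u) (l(f, u) = (f + u)*(u + 2) = (f + u)*(2 + u) = (2 + u)*(f + u))
-232*l(p(4*(-1 - 5)), 6) = -232*(6² + 2*(4*(-1 - 5)) + 2*6 + (4*(-1 - 5))*6) = -232*(36 + 2*(4*(-6)) + 12 + (4*(-6))*6) = -232*(36 + 2*(-24) + 12 - 24*6) = -232*(36 - 48 + 12 - 144) = -232*(-144) = 33408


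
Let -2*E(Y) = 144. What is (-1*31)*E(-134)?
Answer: 2232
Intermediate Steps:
E(Y) = -72 (E(Y) = -½*144 = -72)
(-1*31)*E(-134) = -1*31*(-72) = -31*(-72) = 2232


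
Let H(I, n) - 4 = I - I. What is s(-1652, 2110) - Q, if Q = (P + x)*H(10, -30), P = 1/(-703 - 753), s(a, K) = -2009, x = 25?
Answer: -767675/364 ≈ -2109.0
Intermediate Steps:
H(I, n) = 4 (H(I, n) = 4 + (I - I) = 4 + 0 = 4)
P = -1/1456 (P = 1/(-1456) = -1/1456 ≈ -0.00068681)
Q = 36399/364 (Q = (-1/1456 + 25)*4 = (36399/1456)*4 = 36399/364 ≈ 99.997)
s(-1652, 2110) - Q = -2009 - 1*36399/364 = -2009 - 36399/364 = -767675/364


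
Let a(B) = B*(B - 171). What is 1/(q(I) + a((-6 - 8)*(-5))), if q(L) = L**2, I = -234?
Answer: 1/47686 ≈ 2.0971e-5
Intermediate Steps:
a(B) = B*(-171 + B)
1/(q(I) + a((-6 - 8)*(-5))) = 1/((-234)**2 + ((-6 - 8)*(-5))*(-171 + (-6 - 8)*(-5))) = 1/(54756 + (-14*(-5))*(-171 - 14*(-5))) = 1/(54756 + 70*(-171 + 70)) = 1/(54756 + 70*(-101)) = 1/(54756 - 7070) = 1/47686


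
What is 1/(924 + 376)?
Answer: 1/1300 ≈ 0.00076923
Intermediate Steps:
1/(924 + 376) = 1/1300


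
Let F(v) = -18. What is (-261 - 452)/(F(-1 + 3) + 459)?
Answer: -713/441 ≈ -1.6168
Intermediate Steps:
(-261 - 452)/(F(-1 + 3) + 459) = (-261 - 452)/(-18 + 459) = -713/441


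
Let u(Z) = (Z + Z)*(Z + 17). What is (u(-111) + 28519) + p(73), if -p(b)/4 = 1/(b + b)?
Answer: 3605249/73 ≈ 49387.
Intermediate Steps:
u(Z) = 2*Z*(17 + Z) (u(Z) = (2*Z)*(17 + Z) = 2*Z*(17 + Z))
p(b) = -2/b (p(b) = -4/(b + b) = -4*1/(2*b) = -2/b)
(u(-111) + 28519) + p(73) = (2*(-111)*(17 - 111) + 28519) - 2/73 = (2*(-111)*(-94) + 28519) - 2*1/73 = (20868 + 28519) - 2/73 = 49387 - 2/73 = 3605249/73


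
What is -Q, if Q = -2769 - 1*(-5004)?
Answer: -2235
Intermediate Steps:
Q = 2235 (Q = -2769 + 5004 = 2235)
-Q = -1*2235 = -2235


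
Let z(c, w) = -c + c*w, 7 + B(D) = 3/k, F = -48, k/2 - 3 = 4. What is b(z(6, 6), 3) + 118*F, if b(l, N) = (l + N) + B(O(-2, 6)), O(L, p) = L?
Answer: -78929/14 ≈ -5637.8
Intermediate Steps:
k = 14 (k = 6 + 2*4 = 6 + 8 = 14)
B(D) = -95/14 (B(D) = -7 + 3/14 = -95/14)
b(l, N) = -95/14 + N + l (b(l, N) = (l + N) - 95/14 = (N + l) - 95/14 = -95/14 + N + l)
b(z(6, 6), 3) + 118*F = (-95/14 + 3 + 6*(-1 + 6)) + 118*(-48) = (-95/14 + 3 + 6*5) - 5664 = (-95/14 + 3 + 30) - 5664 = 367/14 - 5664 = -78929/14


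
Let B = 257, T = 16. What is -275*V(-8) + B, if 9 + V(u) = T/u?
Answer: 3282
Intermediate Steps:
V(u) = -9 + 16/u
-275*V(-8) + B = -275*(-9 + 16/(-8)) + 257 = -275*(-9 + 16*(-1/8)) + 257 = -275*(-9 - 2) + 257 = -275*(-11) + 257 = 3025 + 257 = 3282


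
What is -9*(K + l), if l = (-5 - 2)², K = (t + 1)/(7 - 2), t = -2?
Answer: -2196/5 ≈ -439.20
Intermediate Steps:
K = -⅕ (K = (-2 + 1)/(7 - 2) = -1/5 = -1*⅕ = -⅕ ≈ -0.20000)
l = 49 (l = (-7)² = 49)
-9*(K + l) = -9*(-⅕ + 49) = -9*244/5 = -2196/5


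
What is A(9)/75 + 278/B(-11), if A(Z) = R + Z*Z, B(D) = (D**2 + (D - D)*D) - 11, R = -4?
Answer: 2932/825 ≈ 3.5539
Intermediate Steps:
B(D) = -11 + D**2 (B(D) = (D**2 + 0*D) - 11 = (D**2 + 0) - 11 = D**2 - 11 = -11 + D**2)
A(Z) = -4 + Z**2 (A(Z) = -4 + Z*Z = -4 + Z**2)
A(9)/75 + 278/B(-11) = (-4 + 9**2)/75 + 278/(-11 + (-11)**2) = (-4 + 81)*(1/75) + 278/(-11 + 121) = 77*(1/75) + 278/110 = 77/75 + 278*(1/110) = 77/75 + 139/55 = 2932/825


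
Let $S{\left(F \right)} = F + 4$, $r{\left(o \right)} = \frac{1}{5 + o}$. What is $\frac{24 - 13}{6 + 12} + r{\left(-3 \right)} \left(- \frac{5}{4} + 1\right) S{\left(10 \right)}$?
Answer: $- \frac{41}{36} \approx -1.1389$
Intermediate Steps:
$S{\left(F \right)} = 4 + F$
$\frac{24 - 13}{6 + 12} + r{\left(-3 \right)} \left(- \frac{5}{4} + 1\right) S{\left(10 \right)} = \frac{24 - 13}{6 + 12} + \frac{- \frac{5}{4} + 1}{5 - 3} \left(4 + 10\right) = \frac{11}{18} + \frac{\left(-5\right) \frac{1}{4} + 1}{2} \cdot 14 = 11 \cdot \frac{1}{18} + \frac{- \frac{5}{4} + 1}{2} \cdot 14 = \frac{11}{18} + \frac{1}{2} \left(- \frac{1}{4}\right) 14 = \frac{11}{18} - \frac{7}{4} = - \frac{41}{36}$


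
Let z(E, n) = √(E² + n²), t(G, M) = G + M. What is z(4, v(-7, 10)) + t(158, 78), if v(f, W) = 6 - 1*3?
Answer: 241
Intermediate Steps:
v(f, W) = 3 (v(f, W) = 6 - 3 = 3)
z(4, v(-7, 10)) + t(158, 78) = √(4² + 3²) + (158 + 78) = √(16 + 9) + 236 = √25 + 236 = 5 + 236 = 241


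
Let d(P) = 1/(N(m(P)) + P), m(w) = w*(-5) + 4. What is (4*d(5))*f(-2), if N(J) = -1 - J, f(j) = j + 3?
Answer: 4/25 ≈ 0.16000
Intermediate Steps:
f(j) = 3 + j
m(w) = 4 - 5*w (m(w) = -5*w + 4 = 4 - 5*w)
d(P) = 1/(-5 + 6*P) (d(P) = 1/((-1 - (4 - 5*P)) + P) = 1/((-1 + (-4 + 5*P)) + P) = 1/((-5 + 5*P) + P) = 1/(-5 + 6*P))
(4*d(5))*f(-2) = (4/(-5 + 6*5))*(3 - 2) = (4/(-5 + 30))*1 = (4/25)*1 = 4/25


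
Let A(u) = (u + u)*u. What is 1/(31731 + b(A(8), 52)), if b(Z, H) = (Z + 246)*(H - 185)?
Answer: -1/18011 ≈ -5.5522e-5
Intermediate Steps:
A(u) = 2*u² (A(u) = (2*u)*u = 2*u²)
b(Z, H) = (-185 + H)*(246 + Z) (b(Z, H) = (246 + Z)*(-185 + H) = (-185 + H)*(246 + Z))
1/(31731 + b(A(8), 52)) = 1/(31731 + (-45510 - 370*8² + 246*52 + 52*(2*8²))) = 1/(31731 + (-45510 - 370*64 + 12792 + 52*(2*64))) = 1/(31731 + (-45510 - 185*128 + 12792 + 52*128)) = 1/(31731 + (-45510 - 23680 + 12792 + 6656)) = 1/(31731 - 49742) = 1/(-18011) = -1/18011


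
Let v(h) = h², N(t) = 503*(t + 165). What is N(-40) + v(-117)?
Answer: 76564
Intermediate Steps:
N(t) = 82995 + 503*t (N(t) = 503*(165 + t) = 82995 + 503*t)
N(-40) + v(-117) = (82995 + 503*(-40)) + (-117)² = (82995 - 20120) + 13689 = 62875 + 13689 = 76564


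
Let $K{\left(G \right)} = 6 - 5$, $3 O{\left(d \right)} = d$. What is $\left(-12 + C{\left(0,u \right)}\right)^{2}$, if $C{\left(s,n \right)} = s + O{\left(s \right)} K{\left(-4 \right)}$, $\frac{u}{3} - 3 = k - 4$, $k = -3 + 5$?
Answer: $144$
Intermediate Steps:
$k = 2$
$O{\left(d \right)} = \frac{d}{3}$
$u = 3$ ($u = 9 + 3 \left(2 - 4\right) = 9 + 3 \left(-2\right) = 9 - 6 = 3$)
$K{\left(G \right)} = 1$
$C{\left(s,n \right)} = \frac{4 s}{3}$ ($C{\left(s,n \right)} = s + \frac{s}{3} \cdot 1 = s + \frac{s}{3} = \frac{4 s}{3}$)
$\left(-12 + C{\left(0,u \right)}\right)^{2} = \left(-12 + \frac{4}{3} \cdot 0\right)^{2} = \left(-12 + 0\right)^{2} = \left(-12\right)^{2} = 144$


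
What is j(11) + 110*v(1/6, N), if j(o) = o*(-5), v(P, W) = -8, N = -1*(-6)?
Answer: -935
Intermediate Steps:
N = 6
j(o) = -5*o
j(11) + 110*v(1/6, N) = -5*11 + 110*(-8) = -55 - 880 = -935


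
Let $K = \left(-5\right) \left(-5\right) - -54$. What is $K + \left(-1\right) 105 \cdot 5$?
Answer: $-446$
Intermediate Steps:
$K = 79$ ($K = 25 + 54 = 79$)
$K + \left(-1\right) 105 \cdot 5 = 79 + \left(-1\right) 105 \cdot 5 = 79 - 525 = -446$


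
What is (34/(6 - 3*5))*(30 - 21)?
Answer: -34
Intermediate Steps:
(34/(6 - 3*5))*(30 - 21) = (34/(6 - 15))*9 = (34/(-9))*9 = (34*(-⅑))*9 = -34/9*9 = -34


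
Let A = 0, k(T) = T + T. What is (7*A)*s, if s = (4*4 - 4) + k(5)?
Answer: 0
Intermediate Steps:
k(T) = 2*T
s = 22 (s = (4*4 - 4) + 2*5 = (16 - 4) + 10 = 12 + 10 = 22)
(7*A)*s = (7*0)*22 = 0*22 = 0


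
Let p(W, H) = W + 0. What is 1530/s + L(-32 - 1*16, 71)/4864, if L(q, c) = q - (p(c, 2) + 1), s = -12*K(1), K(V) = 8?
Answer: -9705/608 ≈ -15.962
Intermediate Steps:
p(W, H) = W
s = -96 (s = -12*8 = -96)
L(q, c) = -1 + q - c (L(q, c) = q - (c + 1) = q - (1 + c) = q + (-1 - c) = -1 + q - c)
1530/s + L(-32 - 1*16, 71)/4864 = 1530/(-96) + (-1 + (-32 - 1*16) - 1*71)/4864 = 1530*(-1/96) + (-1 + (-32 - 16) - 71)*(1/4864) = -255/16 + (-1 - 48 - 71)*(1/4864) = -255/16 - 120*1/4864 = -255/16 - 15/608 = -9705/608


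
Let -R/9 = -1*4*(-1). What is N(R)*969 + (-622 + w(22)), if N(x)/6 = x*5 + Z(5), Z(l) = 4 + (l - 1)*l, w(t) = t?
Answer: -907584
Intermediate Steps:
R = -36 (R = -9*(-1*4)*(-1) = -(-36)*(-1) = -9*4 = -36)
Z(l) = 4 + l*(-1 + l) (Z(l) = 4 + (-1 + l)*l = 4 + l*(-1 + l))
N(x) = 144 + 30*x (N(x) = 6*(x*5 + (4 + 5**2 - 1*5)) = 6*(5*x + (4 + 25 - 5)) = 6*(5*x + 24) = 6*(24 + 5*x) = 144 + 30*x)
N(R)*969 + (-622 + w(22)) = (144 + 30*(-36))*969 + (-622 + 22) = (144 - 1080)*969 - 600 = -936*969 - 600 = -906984 - 600 = -907584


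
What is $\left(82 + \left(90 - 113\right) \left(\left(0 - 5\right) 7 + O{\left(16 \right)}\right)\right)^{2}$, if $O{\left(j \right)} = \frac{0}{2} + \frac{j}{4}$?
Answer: $632025$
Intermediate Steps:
$O{\left(j \right)} = \frac{j}{4}$ ($O{\left(j \right)} = 0 \cdot \frac{1}{2} + j \frac{1}{4} = 0 + \frac{j}{4} = \frac{j}{4}$)
$\left(82 + \left(90 - 113\right) \left(\left(0 - 5\right) 7 + O{\left(16 \right)}\right)\right)^{2} = \left(82 + \left(90 - 113\right) \left(\left(0 - 5\right) 7 + \frac{1}{4} \cdot 16\right)\right)^{2} = \left(82 - 23 \left(\left(-5\right) 7 + 4\right)\right)^{2} = \left(82 - 23 \left(-35 + 4\right)\right)^{2} = \left(82 - -713\right)^{2} = \left(82 + 713\right)^{2} = 795^{2} = 632025$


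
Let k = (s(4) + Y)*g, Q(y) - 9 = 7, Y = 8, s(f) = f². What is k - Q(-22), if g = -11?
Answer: -280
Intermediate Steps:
Q(y) = 16 (Q(y) = 9 + 7 = 16)
k = -264 (k = (4² + 8)*(-11) = (16 + 8)*(-11) = 24*(-11) = -264)
k - Q(-22) = -264 - 1*16 = -264 - 16 = -280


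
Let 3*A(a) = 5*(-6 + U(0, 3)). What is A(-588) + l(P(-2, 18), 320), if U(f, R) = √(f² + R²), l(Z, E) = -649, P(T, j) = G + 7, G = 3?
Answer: -654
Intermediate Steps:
P(T, j) = 10 (P(T, j) = 3 + 7 = 10)
U(f, R) = √(R² + f²)
A(a) = -5 (A(a) = (5*(-6 + √(3² + 0²)))/3 = (5*(-6 + √(9 + 0)))/3 = (5*(-6 + √9))/3 = (5*(-6 + 3))/3 = (5*(-3))/3 = (⅓)*(-15) = -5)
A(-588) + l(P(-2, 18), 320) = -5 - 649 = -654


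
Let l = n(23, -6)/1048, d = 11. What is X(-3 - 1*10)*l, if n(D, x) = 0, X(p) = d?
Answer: 0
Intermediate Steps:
X(p) = 11
l = 0 (l = 0/1048 = 0*(1/1048) = 0)
X(-3 - 1*10)*l = 11*0 = 0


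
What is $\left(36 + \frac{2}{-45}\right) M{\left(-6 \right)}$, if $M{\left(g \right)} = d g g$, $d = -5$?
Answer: $-6472$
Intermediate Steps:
$M{\left(g \right)} = - 5 g^{2}$ ($M{\left(g \right)} = - 5 g g = - 5 g^{2}$)
$\left(36 + \frac{2}{-45}\right) M{\left(-6 \right)} = \left(36 + \frac{2}{-45}\right) \left(- 5 \left(-6\right)^{2}\right) = \left(36 + 2 \left(- \frac{1}{45}\right)\right) \left(\left(-5\right) 36\right) = \left(36 - \frac{2}{45}\right) \left(-180\right) = \frac{1618}{45} \left(-180\right) = -6472$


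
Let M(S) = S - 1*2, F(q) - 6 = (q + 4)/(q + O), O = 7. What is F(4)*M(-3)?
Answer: -370/11 ≈ -33.636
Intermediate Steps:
F(q) = 6 + (4 + q)/(7 + q) (F(q) = 6 + (q + 4)/(q + 7) = 6 + (4 + q)/(7 + q))
M(S) = -2 + S (M(S) = S - 2 = -2 + S)
F(4)*M(-3) = ((46 + 7*4)/(7 + 4))*(-2 - 3) = ((46 + 28)/11)*(-5) = ((1/11)*74)*(-5) = (74/11)*(-5) = -370/11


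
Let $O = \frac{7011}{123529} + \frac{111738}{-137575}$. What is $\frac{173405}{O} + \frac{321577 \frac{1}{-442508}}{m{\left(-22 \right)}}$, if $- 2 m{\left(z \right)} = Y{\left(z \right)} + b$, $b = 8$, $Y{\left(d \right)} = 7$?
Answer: $- \frac{1086700233297546631369}{4734225336110930} \approx -2.2954 \cdot 10^{5}$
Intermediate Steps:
$O = - \frac{12838345077}{16994502175}$ ($O = 7011 \cdot \frac{1}{123529} + 111738 \left(- \frac{1}{137575}\right) = \frac{7011}{123529} - \frac{111738}{137575} = - \frac{12838345077}{16994502175} \approx -0.75544$)
$m{\left(z \right)} = - \frac{15}{2}$ ($m{\left(z \right)} = - \frac{7 + 8}{2} = \left(- \frac{1}{2}\right) 15 = - \frac{15}{2}$)
$\frac{173405}{O} + \frac{321577 \frac{1}{-442508}}{m{\left(-22 \right)}} = \frac{173405}{- \frac{12838345077}{16994502175}} + \frac{321577 \frac{1}{-442508}}{- \frac{15}{2}} = 173405 \left(- \frac{16994502175}{12838345077}\right) + 321577 \left(- \frac{1}{442508}\right) \left(- \frac{2}{15}\right) = - \frac{2946931649655875}{12838345077} - - \frac{321577}{3318810} = - \frac{2946931649655875}{12838345077} + \frac{321577}{3318810} = - \frac{1086700233297546631369}{4734225336110930}$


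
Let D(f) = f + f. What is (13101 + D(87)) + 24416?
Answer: 37691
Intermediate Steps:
D(f) = 2*f
(13101 + D(87)) + 24416 = (13101 + 2*87) + 24416 = (13101 + 174) + 24416 = 13275 + 24416 = 37691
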